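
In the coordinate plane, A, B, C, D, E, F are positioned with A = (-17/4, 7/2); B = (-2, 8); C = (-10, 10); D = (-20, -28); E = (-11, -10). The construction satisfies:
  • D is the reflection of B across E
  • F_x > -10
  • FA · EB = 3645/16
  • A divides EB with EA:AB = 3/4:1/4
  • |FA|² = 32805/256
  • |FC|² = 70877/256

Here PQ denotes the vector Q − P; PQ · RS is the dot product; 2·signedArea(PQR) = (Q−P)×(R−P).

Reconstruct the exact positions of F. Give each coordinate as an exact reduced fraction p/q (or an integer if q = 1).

F = (-149/16, -53/8)

1. F_x = -149/16  [line -9·x + -18·y + -3249/16 = 0 ∩ |FC|² = 70877/256]
2. F_y = -53/8  [line -9·x + -18·y + -3249/16 = 0 ∩ |FC|² = 70877/256]
   → F = (-149/16, -53/8)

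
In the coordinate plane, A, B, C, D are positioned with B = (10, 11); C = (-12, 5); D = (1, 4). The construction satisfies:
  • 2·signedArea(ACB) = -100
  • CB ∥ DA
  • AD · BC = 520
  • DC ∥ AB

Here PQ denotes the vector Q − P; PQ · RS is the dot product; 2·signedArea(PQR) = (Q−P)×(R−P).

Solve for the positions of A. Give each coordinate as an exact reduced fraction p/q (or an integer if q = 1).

1. A_x = 23  [DC ∥ AB ∩ CB ∥ DA]
2. A_y = 10  [DC ∥ AB ∩ CB ∥ DA]
   → A = (23, 10)

A = (23, 10)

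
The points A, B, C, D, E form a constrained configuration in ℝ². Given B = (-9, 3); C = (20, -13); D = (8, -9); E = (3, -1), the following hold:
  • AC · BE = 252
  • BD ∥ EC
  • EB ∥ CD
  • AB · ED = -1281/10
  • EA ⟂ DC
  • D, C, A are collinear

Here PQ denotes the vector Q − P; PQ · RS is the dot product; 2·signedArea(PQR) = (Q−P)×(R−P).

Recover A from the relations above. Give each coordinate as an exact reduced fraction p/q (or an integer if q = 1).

A = (11/10, -67/10)

1. A_x = 11/10  [D, C, A are collinear ∩ EA ⟂ DC]
2. A_y = -67/10  [D, C, A are collinear ∩ EA ⟂ DC]
   → A = (11/10, -67/10)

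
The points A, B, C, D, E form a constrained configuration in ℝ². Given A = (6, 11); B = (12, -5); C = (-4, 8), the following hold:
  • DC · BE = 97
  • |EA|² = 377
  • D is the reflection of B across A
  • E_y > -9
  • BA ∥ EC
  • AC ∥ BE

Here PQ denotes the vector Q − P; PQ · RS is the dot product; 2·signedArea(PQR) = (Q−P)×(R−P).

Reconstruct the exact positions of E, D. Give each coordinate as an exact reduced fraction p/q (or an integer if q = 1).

1. E_x = 2  [BA ∥ EC ∩ AC ∥ BE]
2. E_y = -8  [BA ∥ EC ∩ AC ∥ BE]
   → E = (2, -8)
3. D_x = 0  [D is the reflection of B across A]
4. D_y = 27  [D is the reflection of B across A]
   → D = (0, 27)

D = (0, 27)
E = (2, -8)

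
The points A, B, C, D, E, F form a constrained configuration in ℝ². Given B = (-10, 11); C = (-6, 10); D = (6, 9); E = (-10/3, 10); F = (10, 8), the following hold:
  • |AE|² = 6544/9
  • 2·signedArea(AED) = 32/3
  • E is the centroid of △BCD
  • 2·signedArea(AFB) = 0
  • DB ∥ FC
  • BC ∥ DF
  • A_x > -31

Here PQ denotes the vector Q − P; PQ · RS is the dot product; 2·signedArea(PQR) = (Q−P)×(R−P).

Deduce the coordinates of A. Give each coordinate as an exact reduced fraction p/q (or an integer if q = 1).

1. A_x = -30  [2·signedArea(AFB) = 0 ∩ 2·signedArea(AED) = 32/3]
2. A_y = 14  [2·signedArea(AFB) = 0 ∩ 2·signedArea(AED) = 32/3]
   → A = (-30, 14)

A = (-30, 14)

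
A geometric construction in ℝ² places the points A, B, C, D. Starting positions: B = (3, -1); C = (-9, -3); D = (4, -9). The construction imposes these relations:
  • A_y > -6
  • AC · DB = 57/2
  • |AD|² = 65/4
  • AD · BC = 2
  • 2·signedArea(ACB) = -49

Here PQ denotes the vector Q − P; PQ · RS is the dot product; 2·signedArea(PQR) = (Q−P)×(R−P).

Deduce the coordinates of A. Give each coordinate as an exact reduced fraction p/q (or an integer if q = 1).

A = (7/2, -5)

1. A_x = 7/2  [2·signedArea(ACB) = -49 ∩ AC · DB = 57/2]
2. A_y = -5  [2·signedArea(ACB) = -49 ∩ AC · DB = 57/2]
   → A = (7/2, -5)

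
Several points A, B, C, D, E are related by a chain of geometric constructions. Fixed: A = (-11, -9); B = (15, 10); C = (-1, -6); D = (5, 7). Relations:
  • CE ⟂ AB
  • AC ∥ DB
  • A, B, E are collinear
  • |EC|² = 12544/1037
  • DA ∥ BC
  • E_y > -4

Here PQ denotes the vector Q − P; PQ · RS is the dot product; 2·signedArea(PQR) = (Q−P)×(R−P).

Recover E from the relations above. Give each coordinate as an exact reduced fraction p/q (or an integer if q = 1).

1. E_x = -3165/1037  [A, B, E are collinear ∩ CE ⟂ AB]
2. E_y = -3310/1037  [A, B, E are collinear ∩ CE ⟂ AB]
   → E = (-3165/1037, -3310/1037)

E = (-3165/1037, -3310/1037)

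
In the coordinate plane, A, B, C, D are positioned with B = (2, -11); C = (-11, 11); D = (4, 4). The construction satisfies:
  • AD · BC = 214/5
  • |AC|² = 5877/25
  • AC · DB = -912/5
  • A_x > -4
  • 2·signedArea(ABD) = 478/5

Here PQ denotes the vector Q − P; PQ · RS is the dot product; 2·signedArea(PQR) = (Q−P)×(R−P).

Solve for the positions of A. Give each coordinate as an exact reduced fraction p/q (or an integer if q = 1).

A = (-16/5, -11/5)

1. A_x = -16/5  [2·signedArea(ABD) = 478/5 ∩ AD · BC = 214/5]
2. A_y = -11/5  [2·signedArea(ABD) = 478/5 ∩ AD · BC = 214/5]
   → A = (-16/5, -11/5)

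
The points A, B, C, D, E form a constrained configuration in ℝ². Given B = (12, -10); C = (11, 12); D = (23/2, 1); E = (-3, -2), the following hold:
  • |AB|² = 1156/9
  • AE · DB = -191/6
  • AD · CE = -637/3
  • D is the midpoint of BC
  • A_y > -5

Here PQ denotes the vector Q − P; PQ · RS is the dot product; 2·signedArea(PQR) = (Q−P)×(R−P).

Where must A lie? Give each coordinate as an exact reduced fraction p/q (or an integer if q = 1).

1. A_x = 2  [AD · CE = -637/3 ∩ AE · DB = -191/6]
2. A_y = -14/3  [AD · CE = -637/3 ∩ AE · DB = -191/6]
   → A = (2, -14/3)

A = (2, -14/3)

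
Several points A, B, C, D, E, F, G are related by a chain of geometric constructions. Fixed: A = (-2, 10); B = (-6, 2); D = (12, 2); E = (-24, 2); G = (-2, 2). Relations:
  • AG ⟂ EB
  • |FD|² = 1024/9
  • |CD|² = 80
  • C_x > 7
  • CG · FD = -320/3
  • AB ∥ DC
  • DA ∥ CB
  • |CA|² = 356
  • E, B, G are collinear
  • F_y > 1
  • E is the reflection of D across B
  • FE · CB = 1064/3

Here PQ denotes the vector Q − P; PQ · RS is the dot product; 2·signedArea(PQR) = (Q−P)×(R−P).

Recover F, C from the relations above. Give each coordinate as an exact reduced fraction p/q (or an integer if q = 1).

1. C_x = 8  [DA ∥ CB ∩ AB ∥ DC]
2. C_y = -6  [DA ∥ CB ∩ AB ∥ DC]
   → C = (8, -6)
3. F_x = 4/3  [FE · CB = 1064/3 ∩ CG · FD = -320/3]
4. F_y = 2  [FE · CB = 1064/3 ∩ CG · FD = -320/3]
   → F = (4/3, 2)

C = (8, -6)
F = (4/3, 2)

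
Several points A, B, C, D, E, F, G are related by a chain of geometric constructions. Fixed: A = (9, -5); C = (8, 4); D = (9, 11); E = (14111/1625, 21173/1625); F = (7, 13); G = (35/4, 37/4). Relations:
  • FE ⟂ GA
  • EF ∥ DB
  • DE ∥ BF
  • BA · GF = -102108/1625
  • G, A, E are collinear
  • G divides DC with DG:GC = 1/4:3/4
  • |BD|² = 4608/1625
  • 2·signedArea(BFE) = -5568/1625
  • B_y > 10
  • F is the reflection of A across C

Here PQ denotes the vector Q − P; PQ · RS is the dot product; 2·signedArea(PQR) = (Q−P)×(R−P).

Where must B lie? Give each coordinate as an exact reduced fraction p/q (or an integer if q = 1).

B = (11889/1625, 17827/1625)

1. B_x = 11889/1625  [DE ∥ BF ∩ EF ∥ DB]
2. B_y = 17827/1625  [DE ∥ BF ∩ EF ∥ DB]
   → B = (11889/1625, 17827/1625)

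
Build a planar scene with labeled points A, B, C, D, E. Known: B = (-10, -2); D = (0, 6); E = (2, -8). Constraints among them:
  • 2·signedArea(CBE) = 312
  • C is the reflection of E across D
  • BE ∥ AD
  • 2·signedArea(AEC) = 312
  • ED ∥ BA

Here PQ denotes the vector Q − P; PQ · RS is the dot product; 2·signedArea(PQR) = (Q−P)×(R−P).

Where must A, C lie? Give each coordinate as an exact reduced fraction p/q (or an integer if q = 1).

A = (-12, 12)
C = (-2, 20)

1. A_x = -12  [BE ∥ AD ∩ ED ∥ BA]
2. A_y = 12  [BE ∥ AD ∩ ED ∥ BA]
   → A = (-12, 12)
3. C_x = -2  [C is the reflection of E across D]
4. C_y = 20  [C is the reflection of E across D]
   → C = (-2, 20)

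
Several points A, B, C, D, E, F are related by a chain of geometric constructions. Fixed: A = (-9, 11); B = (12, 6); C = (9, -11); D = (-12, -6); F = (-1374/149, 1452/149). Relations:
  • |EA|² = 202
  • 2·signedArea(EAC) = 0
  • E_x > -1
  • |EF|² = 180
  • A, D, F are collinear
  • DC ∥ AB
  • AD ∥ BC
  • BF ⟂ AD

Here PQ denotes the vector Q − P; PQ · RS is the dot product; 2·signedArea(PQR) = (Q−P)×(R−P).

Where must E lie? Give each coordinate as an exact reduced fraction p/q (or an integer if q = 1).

1. E_x = 0  [line 22·x + 18·y + 0 = 0 ∩ |EF|² = 180]
2. E_y = 0  [line 22·x + 18·y + 0 = 0 ∩ |EF|² = 180]
   → E = (0, 0)

E = (0, 0)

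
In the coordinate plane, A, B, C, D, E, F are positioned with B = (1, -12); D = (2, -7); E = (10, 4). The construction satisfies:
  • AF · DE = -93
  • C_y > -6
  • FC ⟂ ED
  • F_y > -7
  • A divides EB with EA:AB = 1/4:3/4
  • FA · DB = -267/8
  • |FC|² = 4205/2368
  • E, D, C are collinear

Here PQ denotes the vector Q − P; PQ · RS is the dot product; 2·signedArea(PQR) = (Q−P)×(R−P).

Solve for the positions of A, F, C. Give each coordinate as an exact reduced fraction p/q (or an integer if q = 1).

A = (31/4, 0)
C = (122/37, -193/37)
F = (35/8, -6)

1. A_x = 31/4  [A divides EB with EA:AB = 1/4:3/4]
2. A_y = 0  [A divides EB with EA:AB = 1/4:3/4]
   → A = (31/4, 0)
3. F_x = 35/8  [FA · DB = -267/8 ∩ AF · DE = -93]
4. F_y = -6  [FA · DB = -267/8 ∩ AF · DE = -93]
   → F = (35/8, -6)
5. C_x = 122/37  [E, D, C are collinear ∩ FC ⟂ ED]
6. C_y = -193/37  [E, D, C are collinear ∩ FC ⟂ ED]
   → C = (122/37, -193/37)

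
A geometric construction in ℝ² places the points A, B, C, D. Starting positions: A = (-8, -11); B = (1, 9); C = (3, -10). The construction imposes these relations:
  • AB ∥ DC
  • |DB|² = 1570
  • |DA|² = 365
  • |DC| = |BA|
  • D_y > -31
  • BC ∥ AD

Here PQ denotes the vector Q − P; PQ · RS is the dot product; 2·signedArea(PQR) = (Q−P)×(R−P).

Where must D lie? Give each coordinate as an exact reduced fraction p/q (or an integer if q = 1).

D = (-6, -30)

1. D_x = -6  [AB ∥ DC ∩ BC ∥ AD]
2. D_y = -30  [AB ∥ DC ∩ BC ∥ AD]
   → D = (-6, -30)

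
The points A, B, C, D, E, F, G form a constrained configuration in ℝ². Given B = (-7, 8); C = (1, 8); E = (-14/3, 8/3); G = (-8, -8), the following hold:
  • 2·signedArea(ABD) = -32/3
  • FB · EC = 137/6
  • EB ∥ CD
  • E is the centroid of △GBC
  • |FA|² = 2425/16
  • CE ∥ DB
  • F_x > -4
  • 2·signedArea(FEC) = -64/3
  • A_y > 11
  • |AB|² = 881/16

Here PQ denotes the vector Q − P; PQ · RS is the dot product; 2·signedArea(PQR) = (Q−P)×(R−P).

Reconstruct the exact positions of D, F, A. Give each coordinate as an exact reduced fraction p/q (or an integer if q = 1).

1. D_x = -4/3  [CE ∥ DB ∩ EB ∥ CD]
2. D_y = 40/3  [CE ∥ DB ∩ EB ∥ CD]
   → D = (-4/3, 40/3)
3. F_x = -7/2  [2·signedArea(FEC) = -64/3 ∩ FB · EC = 137/6]
4. F_y = 0  [2·signedArea(FEC) = -64/3 ∩ FB · EC = 137/6]
   → F = (-7/2, 0)
5. A_x = -3/4  [line -16/3·x + 17/3·y + -72 = 0 ∩ |FA|² = 2425/16]
6. A_y = 12  [line -16/3·x + 17/3·y + -72 = 0 ∩ |FA|² = 2425/16]
   → A = (-3/4, 12)

A = (-3/4, 12)
D = (-4/3, 40/3)
F = (-7/2, 0)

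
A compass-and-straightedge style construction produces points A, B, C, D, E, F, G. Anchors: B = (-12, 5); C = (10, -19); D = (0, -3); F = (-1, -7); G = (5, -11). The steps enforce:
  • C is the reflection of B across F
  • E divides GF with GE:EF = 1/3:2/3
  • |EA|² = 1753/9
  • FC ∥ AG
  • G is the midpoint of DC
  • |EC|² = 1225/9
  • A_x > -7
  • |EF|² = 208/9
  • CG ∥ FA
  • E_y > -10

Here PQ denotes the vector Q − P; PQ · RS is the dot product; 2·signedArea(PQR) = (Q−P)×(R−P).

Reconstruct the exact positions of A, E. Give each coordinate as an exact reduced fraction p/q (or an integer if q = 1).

A = (-6, 1)
E = (3, -29/3)

1. A_x = -6  [FC ∥ AG ∩ CG ∥ FA]
2. A_y = 1  [FC ∥ AG ∩ CG ∥ FA]
   → A = (-6, 1)
3. E_x = 3  [E divides GF with GE:EF = 1/3:2/3]
4. E_y = -29/3  [E divides GF with GE:EF = 1/3:2/3]
   → E = (3, -29/3)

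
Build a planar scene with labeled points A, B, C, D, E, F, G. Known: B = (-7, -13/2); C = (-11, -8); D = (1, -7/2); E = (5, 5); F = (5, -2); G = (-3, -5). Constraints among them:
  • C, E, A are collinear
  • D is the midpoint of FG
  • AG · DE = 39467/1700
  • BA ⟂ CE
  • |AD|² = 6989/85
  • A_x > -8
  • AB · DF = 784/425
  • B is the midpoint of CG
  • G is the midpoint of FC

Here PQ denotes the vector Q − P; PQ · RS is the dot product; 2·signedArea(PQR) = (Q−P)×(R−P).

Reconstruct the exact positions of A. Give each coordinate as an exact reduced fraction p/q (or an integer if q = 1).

1. A_x = -3339/425  [C, E, A are collinear ∩ BA ⟂ CE]
2. A_y = -4629/850  [C, E, A are collinear ∩ BA ⟂ CE]
   → A = (-3339/425, -4629/850)

A = (-3339/425, -4629/850)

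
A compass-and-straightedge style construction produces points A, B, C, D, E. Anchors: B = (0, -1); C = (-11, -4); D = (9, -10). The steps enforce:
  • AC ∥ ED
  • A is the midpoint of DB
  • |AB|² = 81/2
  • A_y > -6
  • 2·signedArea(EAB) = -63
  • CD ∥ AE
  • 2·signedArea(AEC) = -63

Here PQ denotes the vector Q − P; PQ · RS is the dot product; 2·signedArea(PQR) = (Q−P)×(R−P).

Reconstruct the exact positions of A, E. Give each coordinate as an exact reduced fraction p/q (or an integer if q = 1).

A = (9/2, -11/2)
E = (49/2, -23/2)

1. A_x = 9/2  [A is the midpoint of DB]
2. A_y = -11/2  [A is the midpoint of DB]
   → A = (9/2, -11/2)
3. E_x = 49/2  [AC ∥ ED ∩ CD ∥ AE]
4. E_y = -23/2  [AC ∥ ED ∩ CD ∥ AE]
   → E = (49/2, -23/2)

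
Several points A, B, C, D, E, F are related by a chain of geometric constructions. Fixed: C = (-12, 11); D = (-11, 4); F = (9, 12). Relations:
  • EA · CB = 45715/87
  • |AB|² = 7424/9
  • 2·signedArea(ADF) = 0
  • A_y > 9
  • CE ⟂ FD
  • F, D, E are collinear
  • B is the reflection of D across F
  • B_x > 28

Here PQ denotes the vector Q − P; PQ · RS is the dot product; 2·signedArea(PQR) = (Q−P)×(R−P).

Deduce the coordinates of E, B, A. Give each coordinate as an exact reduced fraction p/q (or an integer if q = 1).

1. E_x = -274/29  [F, D, E are collinear ∩ CE ⟂ FD]
2. E_y = 134/29  [F, D, E are collinear ∩ CE ⟂ FD]
   → E = (-274/29, 134/29)
3. B_x = 29  [B is the reflection of D across F]
4. B_y = 20  [B is the reflection of D across F]
   → B = (29, 20)
5. A_x = 7/3  [2·signedArea(ADF) = 0 ∩ EA · CB = 45715/87]
6. A_y = 28/3  [2·signedArea(ADF) = 0 ∩ EA · CB = 45715/87]
   → A = (7/3, 28/3)

A = (7/3, 28/3)
B = (29, 20)
E = (-274/29, 134/29)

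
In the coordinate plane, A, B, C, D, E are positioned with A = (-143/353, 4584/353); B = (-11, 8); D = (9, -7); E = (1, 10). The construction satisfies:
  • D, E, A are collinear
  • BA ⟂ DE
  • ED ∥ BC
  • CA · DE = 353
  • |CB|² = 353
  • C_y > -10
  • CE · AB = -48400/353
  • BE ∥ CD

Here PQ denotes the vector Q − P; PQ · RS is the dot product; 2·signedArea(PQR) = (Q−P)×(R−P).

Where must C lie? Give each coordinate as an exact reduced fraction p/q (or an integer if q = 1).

1. C_x = -3  [BE ∥ CD ∩ ED ∥ BC]
2. C_y = -9  [BE ∥ CD ∩ ED ∥ BC]
   → C = (-3, -9)

C = (-3, -9)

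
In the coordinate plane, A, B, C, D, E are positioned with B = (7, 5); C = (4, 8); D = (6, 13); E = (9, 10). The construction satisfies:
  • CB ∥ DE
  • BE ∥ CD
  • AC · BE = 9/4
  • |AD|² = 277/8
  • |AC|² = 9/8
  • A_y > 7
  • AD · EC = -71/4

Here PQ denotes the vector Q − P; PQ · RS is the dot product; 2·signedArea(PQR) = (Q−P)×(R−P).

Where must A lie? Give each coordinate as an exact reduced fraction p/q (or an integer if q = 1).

A = (19/4, 29/4)

1. A_x = 19/4  [AC · BE = 9/4 ∩ AD · EC = -71/4]
2. A_y = 29/4  [AC · BE = 9/4 ∩ AD · EC = -71/4]
   → A = (19/4, 29/4)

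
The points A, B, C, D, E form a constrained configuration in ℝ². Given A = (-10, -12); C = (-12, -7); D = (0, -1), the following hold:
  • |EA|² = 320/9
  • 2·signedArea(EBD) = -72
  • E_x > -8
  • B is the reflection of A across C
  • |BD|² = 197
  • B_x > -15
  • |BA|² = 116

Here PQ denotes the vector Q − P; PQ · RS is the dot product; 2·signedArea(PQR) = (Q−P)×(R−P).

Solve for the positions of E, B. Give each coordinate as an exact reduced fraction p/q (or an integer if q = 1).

B = (-14, -2)
E = (-22/3, -20/3)

1. B_x = -14  [B is the reflection of A across C]
2. B_y = -2  [B is the reflection of A across C]
   → B = (-14, -2)
3. E_x = -22/3  [line -1·x + 14·y + 86 = 0 ∩ |EA|² = 320/9]
4. E_y = -20/3  [line -1·x + 14·y + 86 = 0 ∩ |EA|² = 320/9]
   → E = (-22/3, -20/3)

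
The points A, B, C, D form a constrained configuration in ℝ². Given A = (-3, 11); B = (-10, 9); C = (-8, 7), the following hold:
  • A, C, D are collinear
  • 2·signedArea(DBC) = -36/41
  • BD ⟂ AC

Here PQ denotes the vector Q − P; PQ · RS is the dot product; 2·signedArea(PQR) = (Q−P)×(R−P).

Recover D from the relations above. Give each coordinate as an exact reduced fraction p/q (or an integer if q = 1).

D = (-338/41, 279/41)

1. D_x = -338/41  [A, C, D are collinear ∩ BD ⟂ AC]
2. D_y = 279/41  [A, C, D are collinear ∩ BD ⟂ AC]
   → D = (-338/41, 279/41)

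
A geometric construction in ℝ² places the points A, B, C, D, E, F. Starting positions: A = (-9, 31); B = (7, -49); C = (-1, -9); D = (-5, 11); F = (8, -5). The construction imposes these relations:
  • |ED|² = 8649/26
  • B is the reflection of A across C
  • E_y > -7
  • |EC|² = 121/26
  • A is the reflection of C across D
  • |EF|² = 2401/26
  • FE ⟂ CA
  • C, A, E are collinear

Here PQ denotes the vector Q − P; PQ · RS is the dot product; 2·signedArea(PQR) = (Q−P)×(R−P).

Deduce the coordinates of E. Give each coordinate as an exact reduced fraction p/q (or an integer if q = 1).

1. E_x = -37/26  [C, A, E are collinear ∩ FE ⟂ CA]
2. E_y = -179/26  [C, A, E are collinear ∩ FE ⟂ CA]
   → E = (-37/26, -179/26)

E = (-37/26, -179/26)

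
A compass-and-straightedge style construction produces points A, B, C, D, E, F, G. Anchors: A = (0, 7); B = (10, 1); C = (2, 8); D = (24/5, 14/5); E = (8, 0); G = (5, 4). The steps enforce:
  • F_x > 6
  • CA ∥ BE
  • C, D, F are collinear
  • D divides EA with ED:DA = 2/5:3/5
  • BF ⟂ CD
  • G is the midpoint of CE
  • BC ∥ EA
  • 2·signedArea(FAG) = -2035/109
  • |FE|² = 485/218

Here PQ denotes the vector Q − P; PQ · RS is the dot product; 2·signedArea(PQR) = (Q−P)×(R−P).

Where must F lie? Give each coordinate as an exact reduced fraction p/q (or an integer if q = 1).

F = (1465/218, -167/218)

1. F_x = 1465/218  [C, D, F are collinear ∩ BF ⟂ CD]
2. F_y = -167/218  [C, D, F are collinear ∩ BF ⟂ CD]
   → F = (1465/218, -167/218)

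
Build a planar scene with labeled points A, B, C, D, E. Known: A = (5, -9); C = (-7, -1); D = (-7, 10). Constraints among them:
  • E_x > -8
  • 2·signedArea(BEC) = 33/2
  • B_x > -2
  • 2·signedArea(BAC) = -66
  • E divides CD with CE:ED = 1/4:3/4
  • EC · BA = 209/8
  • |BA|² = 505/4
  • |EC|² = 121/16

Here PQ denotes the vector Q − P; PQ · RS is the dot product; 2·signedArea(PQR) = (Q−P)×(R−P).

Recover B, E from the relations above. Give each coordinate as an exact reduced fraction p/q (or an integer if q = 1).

1. E_x = -7  [E divides CD with CE:ED = 1/4:3/4]
2. E_y = 7/4  [E divides CD with CE:ED = 1/4:3/4]
   → E = (-7, 7/4)
3. B_x = -1  [2·signedArea(BAC) = -66 ∩ EC · BA = 209/8]
4. B_y = 1/2  [2·signedArea(BAC) = -66 ∩ EC · BA = 209/8]
   → B = (-1, 1/2)

B = (-1, 1/2)
E = (-7, 7/4)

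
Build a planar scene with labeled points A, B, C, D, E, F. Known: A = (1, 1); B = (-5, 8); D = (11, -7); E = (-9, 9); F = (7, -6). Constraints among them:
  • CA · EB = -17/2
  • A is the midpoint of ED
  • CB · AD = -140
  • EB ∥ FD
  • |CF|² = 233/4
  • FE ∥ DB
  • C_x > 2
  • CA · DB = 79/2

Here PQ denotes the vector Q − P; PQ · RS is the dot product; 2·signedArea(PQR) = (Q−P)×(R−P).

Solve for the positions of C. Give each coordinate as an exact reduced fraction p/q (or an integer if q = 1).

C = (3, 1/2)

1. C_x = 3  [CB · AD = -140 ∩ CA · EB = -17/2]
2. C_y = 1/2  [CB · AD = -140 ∩ CA · EB = -17/2]
   → C = (3, 1/2)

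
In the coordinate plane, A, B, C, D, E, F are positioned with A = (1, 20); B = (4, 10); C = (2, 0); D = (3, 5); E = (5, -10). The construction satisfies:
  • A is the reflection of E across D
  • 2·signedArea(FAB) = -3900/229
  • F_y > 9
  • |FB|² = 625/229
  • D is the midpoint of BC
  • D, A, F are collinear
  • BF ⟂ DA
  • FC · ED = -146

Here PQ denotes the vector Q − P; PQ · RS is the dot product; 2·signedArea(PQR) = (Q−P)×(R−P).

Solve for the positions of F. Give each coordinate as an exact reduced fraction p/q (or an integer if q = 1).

F = (541/229, 2240/229)

1. F_x = 541/229  [D, A, F are collinear ∩ BF ⟂ DA]
2. F_y = 2240/229  [D, A, F are collinear ∩ BF ⟂ DA]
   → F = (541/229, 2240/229)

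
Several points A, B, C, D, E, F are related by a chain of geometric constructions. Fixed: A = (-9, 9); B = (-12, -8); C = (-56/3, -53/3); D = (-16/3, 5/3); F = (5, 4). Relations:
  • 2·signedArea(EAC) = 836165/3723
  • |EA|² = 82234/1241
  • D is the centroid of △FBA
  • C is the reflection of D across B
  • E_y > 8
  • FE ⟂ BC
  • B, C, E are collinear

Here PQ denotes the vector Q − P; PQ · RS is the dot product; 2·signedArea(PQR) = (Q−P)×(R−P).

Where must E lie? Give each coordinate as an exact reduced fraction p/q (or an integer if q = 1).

1. E_x = -1132/1241  [B, C, E are collinear ∩ FE ⟂ BC]
2. E_y = 10024/1241  [B, C, E are collinear ∩ FE ⟂ BC]
   → E = (-1132/1241, 10024/1241)

E = (-1132/1241, 10024/1241)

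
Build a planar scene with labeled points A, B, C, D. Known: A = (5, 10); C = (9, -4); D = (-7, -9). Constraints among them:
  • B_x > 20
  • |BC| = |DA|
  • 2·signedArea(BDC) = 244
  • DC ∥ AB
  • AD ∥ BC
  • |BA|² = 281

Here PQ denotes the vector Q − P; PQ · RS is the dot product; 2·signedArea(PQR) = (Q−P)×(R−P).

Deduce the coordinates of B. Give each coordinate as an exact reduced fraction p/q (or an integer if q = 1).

1. B_x = 21  [AD ∥ BC ∩ DC ∥ AB]
2. B_y = 15  [AD ∥ BC ∩ DC ∥ AB]
   → B = (21, 15)

B = (21, 15)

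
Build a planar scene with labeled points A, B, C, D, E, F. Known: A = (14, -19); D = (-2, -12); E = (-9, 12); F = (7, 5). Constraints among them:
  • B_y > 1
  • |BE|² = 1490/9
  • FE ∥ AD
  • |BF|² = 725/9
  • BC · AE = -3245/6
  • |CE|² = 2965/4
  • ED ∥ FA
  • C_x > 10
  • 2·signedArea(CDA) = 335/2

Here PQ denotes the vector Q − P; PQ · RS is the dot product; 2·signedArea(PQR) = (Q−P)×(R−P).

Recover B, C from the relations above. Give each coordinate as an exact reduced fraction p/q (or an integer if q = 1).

1. C_x = 21/2  [line 7·x + 16·y + 77/2 = 0 ∩ |CE|² = 2965/4]
2. C_y = -7  [line 7·x + 16·y + 77/2 = 0 ∩ |CE|² = 2965/4]
   → C = (21/2, -7)
3. B_x = -4/3  [line 23·x + -31·y + 247/3 = 0 ∩ |BE|² = 1490/9]
4. B_y = 5/3  [line 23·x + -31·y + 247/3 = 0 ∩ |BE|² = 1490/9]
   → B = (-4/3, 5/3)

B = (-4/3, 5/3)
C = (21/2, -7)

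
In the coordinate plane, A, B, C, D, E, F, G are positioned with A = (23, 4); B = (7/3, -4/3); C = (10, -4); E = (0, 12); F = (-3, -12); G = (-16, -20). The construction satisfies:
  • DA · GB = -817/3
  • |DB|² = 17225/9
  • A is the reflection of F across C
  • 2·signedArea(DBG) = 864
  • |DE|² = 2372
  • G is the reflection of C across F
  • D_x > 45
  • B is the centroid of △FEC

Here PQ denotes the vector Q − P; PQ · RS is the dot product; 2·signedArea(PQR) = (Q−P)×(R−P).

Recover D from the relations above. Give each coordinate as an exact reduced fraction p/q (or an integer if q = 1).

1. D_x = 46  [2·signedArea(DBG) = 864 ∩ DA · GB = -817/3]
2. D_y = -4  [2·signedArea(DBG) = 864 ∩ DA · GB = -817/3]
   → D = (46, -4)

D = (46, -4)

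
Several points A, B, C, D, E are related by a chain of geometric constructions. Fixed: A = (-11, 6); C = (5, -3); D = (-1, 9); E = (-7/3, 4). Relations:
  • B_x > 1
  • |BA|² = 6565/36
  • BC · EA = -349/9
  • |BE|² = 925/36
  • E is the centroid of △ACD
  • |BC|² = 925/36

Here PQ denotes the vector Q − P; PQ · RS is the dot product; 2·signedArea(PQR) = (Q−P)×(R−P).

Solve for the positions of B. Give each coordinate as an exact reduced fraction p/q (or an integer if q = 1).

1. B_x = 4/3  [line 26/3·x + -2·y + -95/9 = 0 ∩ |BC|² = 925/36]
2. B_y = 1/2  [line 26/3·x + -2·y + -95/9 = 0 ∩ |BC|² = 925/36]
   → B = (4/3, 1/2)

B = (4/3, 1/2)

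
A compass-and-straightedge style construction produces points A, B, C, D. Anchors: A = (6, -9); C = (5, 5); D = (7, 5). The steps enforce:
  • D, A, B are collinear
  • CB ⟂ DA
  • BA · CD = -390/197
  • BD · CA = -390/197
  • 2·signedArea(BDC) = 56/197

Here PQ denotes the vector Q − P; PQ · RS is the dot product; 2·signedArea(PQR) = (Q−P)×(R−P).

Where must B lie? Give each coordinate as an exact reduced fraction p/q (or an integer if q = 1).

1. B_x = 1377/197  [D, A, B are collinear ∩ CB ⟂ DA]
2. B_y = 957/197  [D, A, B are collinear ∩ CB ⟂ DA]
   → B = (1377/197, 957/197)

B = (1377/197, 957/197)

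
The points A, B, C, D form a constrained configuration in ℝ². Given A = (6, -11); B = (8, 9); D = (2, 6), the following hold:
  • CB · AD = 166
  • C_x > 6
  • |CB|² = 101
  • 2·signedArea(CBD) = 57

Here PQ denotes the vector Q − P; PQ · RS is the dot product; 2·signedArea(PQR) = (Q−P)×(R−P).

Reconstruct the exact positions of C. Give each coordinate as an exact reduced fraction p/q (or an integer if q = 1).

1. C_x = 7  [CB · AD = 166 ∩ 2·signedArea(CBD) = 57]
2. C_y = -1  [CB · AD = 166 ∩ 2·signedArea(CBD) = 57]
   → C = (7, -1)

C = (7, -1)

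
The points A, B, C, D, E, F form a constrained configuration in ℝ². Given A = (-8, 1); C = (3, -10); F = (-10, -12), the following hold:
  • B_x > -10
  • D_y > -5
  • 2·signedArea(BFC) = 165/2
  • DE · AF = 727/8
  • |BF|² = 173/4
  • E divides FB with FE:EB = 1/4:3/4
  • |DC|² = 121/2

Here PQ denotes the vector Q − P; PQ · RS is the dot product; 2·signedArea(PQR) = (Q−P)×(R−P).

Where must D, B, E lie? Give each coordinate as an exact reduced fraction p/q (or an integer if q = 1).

1. B_x = -9  [line -2·x + 13·y + 107/2 = 0 ∩ |BF|² = 173/4]
2. B_y = -11/2  [line -2·x + 13·y + 107/2 = 0 ∩ |BF|² = 173/4]
   → B = (-9, -11/2)
3. E_x = -39/4  [E divides FB with FE:EB = 1/4:3/4]
4. E_y = -83/8  [E divides FB with FE:EB = 1/4:3/4]
   → E = (-39/4, -83/8)
5. D_x = -5/2  [line 2·x + 13·y + 127/2 = 0 ∩ |DC|² = 121/2]
6. D_y = -9/2  [line 2·x + 13·y + 127/2 = 0 ∩ |DC|² = 121/2]
   → D = (-5/2, -9/2)

B = (-9, -11/2)
D = (-5/2, -9/2)
E = (-39/4, -83/8)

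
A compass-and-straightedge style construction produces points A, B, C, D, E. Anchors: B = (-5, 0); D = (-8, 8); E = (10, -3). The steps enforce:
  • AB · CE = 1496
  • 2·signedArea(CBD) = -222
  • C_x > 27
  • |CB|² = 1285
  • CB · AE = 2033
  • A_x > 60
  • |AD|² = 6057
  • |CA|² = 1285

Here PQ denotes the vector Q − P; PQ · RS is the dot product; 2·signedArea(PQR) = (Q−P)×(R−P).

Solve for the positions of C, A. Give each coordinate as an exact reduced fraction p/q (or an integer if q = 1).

1. C_x = 28  [line -8·x + -3·y + 182 = 0 ∩ |CB|² = 1285]
2. C_y = -14  [line -8·x + -3·y + 182 = 0 ∩ |CB|² = 1285]
   → C = (28, -14)
3. A_x = 61  [CB · AE = 2033 ∩ AB · CE = 1496]
4. A_y = -28  [CB · AE = 2033 ∩ AB · CE = 1496]
   → A = (61, -28)

A = (61, -28)
C = (28, -14)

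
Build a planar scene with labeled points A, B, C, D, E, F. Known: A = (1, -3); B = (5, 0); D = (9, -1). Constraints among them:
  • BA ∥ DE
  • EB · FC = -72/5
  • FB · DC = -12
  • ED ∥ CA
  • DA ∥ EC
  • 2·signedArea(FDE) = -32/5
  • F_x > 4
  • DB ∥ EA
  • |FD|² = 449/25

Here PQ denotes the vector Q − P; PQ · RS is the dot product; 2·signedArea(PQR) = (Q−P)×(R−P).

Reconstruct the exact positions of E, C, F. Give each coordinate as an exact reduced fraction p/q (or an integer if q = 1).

C = (-3, -6)
E = (5, -4)
F = (5, -12/5)

1. E_x = 5  [DB ∥ EA ∩ BA ∥ DE]
2. E_y = -4  [DB ∥ EA ∩ BA ∥ DE]
   → E = (5, -4)
3. C_x = -3  [ED ∥ CA ∩ DA ∥ EC]
4. C_y = -6  [ED ∥ CA ∩ DA ∥ EC]
   → C = (-3, -6)
5. F_x = 5  [FB · DC = -12 ∩ EB · FC = -72/5]
6. F_y = -12/5  [FB · DC = -12 ∩ EB · FC = -72/5]
   → F = (5, -12/5)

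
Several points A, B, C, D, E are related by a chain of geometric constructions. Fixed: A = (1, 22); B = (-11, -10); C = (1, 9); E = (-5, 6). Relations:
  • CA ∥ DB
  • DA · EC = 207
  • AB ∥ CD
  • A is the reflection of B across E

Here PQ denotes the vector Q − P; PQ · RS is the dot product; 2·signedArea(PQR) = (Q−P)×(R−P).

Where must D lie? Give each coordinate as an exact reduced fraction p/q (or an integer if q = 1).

1. D_x = -11  [CA ∥ DB ∩ AB ∥ CD]
2. D_y = -23  [CA ∥ DB ∩ AB ∥ CD]
   → D = (-11, -23)

D = (-11, -23)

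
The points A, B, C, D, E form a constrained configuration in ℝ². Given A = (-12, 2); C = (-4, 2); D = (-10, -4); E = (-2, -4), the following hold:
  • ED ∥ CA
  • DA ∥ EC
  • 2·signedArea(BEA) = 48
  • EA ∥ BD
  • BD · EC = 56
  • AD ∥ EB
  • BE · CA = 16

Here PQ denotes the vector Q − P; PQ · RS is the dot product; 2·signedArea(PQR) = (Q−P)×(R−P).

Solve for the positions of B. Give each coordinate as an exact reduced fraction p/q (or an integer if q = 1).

B = (0, -10)

1. B_x = 0  [EA ∥ BD ∩ AD ∥ EB]
2. B_y = -10  [EA ∥ BD ∩ AD ∥ EB]
   → B = (0, -10)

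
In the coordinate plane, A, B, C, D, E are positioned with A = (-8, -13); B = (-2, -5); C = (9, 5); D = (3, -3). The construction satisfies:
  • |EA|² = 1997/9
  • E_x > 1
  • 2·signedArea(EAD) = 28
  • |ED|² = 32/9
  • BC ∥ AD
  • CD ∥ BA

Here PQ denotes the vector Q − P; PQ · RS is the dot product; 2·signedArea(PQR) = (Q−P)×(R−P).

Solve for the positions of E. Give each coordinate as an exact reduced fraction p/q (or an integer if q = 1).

E = (5/3, -5/3)

1. E_x = 5/3  [line -10·x + 11·y + 35 = 0 ∩ |EA|² = 1997/9]
2. E_y = -5/3  [line -10·x + 11·y + 35 = 0 ∩ |EA|² = 1997/9]
   → E = (5/3, -5/3)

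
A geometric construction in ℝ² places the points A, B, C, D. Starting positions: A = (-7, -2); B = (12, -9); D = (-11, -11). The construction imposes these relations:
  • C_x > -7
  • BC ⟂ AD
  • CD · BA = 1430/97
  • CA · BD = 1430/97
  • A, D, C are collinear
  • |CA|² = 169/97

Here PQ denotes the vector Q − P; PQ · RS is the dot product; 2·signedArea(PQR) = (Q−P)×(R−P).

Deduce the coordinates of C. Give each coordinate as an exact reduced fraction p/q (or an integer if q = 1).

1. C_x = -627/97  [A, D, C are collinear ∩ BC ⟂ AD]
2. C_y = -77/97  [A, D, C are collinear ∩ BC ⟂ AD]
   → C = (-627/97, -77/97)

C = (-627/97, -77/97)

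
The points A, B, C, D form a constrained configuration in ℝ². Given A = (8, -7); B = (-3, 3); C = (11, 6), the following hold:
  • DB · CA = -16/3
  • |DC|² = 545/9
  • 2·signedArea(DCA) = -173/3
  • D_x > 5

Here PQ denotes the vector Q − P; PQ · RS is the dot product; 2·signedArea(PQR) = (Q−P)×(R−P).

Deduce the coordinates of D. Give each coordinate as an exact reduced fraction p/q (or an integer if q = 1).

D = (16/3, 2/3)

1. D_x = 16/3  [DB · CA = -16/3 ∩ 2·signedArea(DCA) = -173/3]
2. D_y = 2/3  [DB · CA = -16/3 ∩ 2·signedArea(DCA) = -173/3]
   → D = (16/3, 2/3)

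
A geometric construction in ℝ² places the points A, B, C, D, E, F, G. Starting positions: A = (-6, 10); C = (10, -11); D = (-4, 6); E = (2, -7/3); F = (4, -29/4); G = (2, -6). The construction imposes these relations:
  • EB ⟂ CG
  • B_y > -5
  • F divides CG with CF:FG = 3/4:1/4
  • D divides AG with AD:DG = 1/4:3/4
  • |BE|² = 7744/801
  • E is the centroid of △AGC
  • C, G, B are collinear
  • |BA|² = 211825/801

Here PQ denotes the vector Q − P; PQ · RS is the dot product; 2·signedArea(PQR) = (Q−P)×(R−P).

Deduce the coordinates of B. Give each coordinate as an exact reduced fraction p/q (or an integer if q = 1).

B = (94/267, -1327/267)

1. B_x = 94/267  [C, G, B are collinear ∩ EB ⟂ CG]
2. B_y = -1327/267  [C, G, B are collinear ∩ EB ⟂ CG]
   → B = (94/267, -1327/267)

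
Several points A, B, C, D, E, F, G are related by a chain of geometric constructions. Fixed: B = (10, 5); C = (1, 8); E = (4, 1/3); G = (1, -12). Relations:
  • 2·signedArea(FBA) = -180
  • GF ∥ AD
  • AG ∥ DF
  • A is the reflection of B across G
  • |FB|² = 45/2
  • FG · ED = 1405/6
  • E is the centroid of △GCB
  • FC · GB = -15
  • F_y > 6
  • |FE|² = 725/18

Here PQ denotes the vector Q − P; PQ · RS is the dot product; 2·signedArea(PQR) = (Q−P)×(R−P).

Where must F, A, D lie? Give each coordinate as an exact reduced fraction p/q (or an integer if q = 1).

1. F_x = 11/2  [line -9·x + -17·y + 160 = 0 ∩ |FB|² = 45/2]
2. F_y = 13/2  [line -9·x + -17·y + 160 = 0 ∩ |FB|² = 45/2]
   → F = (11/2, 13/2)
3. A_x = -8  [A is the reflection of B across G]
4. A_y = -29  [A is the reflection of B across G]
   → A = (-8, -29)
5. D_x = -7/2  [FG · ED = 1405/6 ∩ AG ∥ DF]
6. D_y = -21/2  [FG · ED = 1405/6 ∩ AG ∥ DF]
   → D = (-7/2, -21/2)

A = (-8, -29)
D = (-7/2, -21/2)
F = (11/2, 13/2)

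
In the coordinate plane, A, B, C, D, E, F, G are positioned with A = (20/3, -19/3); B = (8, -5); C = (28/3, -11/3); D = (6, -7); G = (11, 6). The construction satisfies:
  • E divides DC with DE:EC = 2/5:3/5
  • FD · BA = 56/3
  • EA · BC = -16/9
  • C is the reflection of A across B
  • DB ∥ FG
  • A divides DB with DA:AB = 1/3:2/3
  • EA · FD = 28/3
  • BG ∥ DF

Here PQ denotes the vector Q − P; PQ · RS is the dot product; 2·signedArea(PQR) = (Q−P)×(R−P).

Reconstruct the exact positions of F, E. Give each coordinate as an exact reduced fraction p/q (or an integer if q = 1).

E = (22/3, -17/3)
F = (9, 4)

1. F_x = 9  [DB ∥ FG ∩ BG ∥ DF]
2. F_y = 4  [DB ∥ FG ∩ BG ∥ DF]
   → F = (9, 4)
3. E_x = 22/3  [E divides DC with DE:EC = 2/5:3/5]
4. E_y = -17/3  [E divides DC with DE:EC = 2/5:3/5]
   → E = (22/3, -17/3)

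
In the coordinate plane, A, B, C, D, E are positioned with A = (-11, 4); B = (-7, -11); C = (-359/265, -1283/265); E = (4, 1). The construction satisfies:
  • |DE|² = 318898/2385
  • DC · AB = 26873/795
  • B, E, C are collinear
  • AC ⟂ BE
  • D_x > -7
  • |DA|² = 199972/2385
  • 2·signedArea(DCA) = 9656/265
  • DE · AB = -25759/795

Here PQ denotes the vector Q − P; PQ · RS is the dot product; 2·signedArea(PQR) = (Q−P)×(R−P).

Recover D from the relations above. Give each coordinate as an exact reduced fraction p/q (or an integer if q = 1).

1. D_x = -5129/795  [DC · AB = 26873/795 ∩ 2·signedArea(DCA) = 9656/265]
2. D_y = -1046/265  [DC · AB = 26873/795 ∩ 2·signedArea(DCA) = 9656/265]
   → D = (-5129/795, -1046/265)

D = (-5129/795, -1046/265)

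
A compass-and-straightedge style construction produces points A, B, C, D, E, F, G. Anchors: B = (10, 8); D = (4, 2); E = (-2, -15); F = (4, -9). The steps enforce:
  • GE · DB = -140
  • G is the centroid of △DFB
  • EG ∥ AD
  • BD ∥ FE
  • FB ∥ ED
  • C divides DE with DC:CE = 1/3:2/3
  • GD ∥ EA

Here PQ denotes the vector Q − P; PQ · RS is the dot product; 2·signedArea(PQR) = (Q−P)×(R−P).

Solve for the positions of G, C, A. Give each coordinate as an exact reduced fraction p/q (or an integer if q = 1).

A = (-4, -40/3)
C = (2, -11/3)
G = (6, 1/3)

1. G_x = 6  [G is the centroid of △DFB]
2. G_y = 1/3  [G is the centroid of △DFB]
   → G = (6, 1/3)
3. C_x = 2  [C divides DE with DC:CE = 1/3:2/3]
4. C_y = -11/3  [C divides DE with DC:CE = 1/3:2/3]
   → C = (2, -11/3)
5. A_x = -4  [EG ∥ AD ∩ GD ∥ EA]
6. A_y = -40/3  [EG ∥ AD ∩ GD ∥ EA]
   → A = (-4, -40/3)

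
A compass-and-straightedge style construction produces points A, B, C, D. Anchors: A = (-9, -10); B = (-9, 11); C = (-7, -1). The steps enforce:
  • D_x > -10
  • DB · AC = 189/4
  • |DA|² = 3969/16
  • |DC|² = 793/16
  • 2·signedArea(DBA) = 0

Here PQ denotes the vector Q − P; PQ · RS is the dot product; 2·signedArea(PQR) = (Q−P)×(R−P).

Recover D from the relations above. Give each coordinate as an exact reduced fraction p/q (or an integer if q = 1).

1. D_x = -9  [2·signedArea(DBA) = 0 ∩ DB · AC = 189/4]
2. D_y = 23/4  [2·signedArea(DBA) = 0 ∩ DB · AC = 189/4]
   → D = (-9, 23/4)

D = (-9, 23/4)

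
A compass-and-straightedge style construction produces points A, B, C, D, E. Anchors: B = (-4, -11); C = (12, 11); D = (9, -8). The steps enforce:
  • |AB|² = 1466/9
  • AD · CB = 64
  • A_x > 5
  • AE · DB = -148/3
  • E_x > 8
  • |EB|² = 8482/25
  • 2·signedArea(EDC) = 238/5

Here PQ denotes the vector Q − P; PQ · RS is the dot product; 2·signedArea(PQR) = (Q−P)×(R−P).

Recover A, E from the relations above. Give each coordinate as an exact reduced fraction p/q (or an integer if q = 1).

1. A_x = 17/3  [line 16·x + 22·y + -32 = 0 ∩ |AB|² = 1466/9]
2. A_y = -8/3  [line 16·x + 22·y + -32 = 0 ∩ |AB|² = 1466/9]
   → A = (17/3, -8/3)
3. E_x = 41/5  [2·signedArea(EDC) = 238/5 ∩ AE · DB = -148/3]
4. E_y = 14/5  [2·signedArea(EDC) = 238/5 ∩ AE · DB = -148/3]
   → E = (41/5, 14/5)

A = (17/3, -8/3)
E = (41/5, 14/5)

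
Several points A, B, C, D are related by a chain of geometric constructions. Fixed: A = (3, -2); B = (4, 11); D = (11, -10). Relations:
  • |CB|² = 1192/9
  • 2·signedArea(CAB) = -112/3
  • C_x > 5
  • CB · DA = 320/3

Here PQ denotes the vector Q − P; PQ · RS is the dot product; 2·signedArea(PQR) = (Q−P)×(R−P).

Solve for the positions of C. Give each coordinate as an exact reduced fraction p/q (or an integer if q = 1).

C = (6, -1/3)

1. C_x = 6  [2·signedArea(CAB) = -112/3 ∩ CB · DA = 320/3]
2. C_y = -1/3  [2·signedArea(CAB) = -112/3 ∩ CB · DA = 320/3]
   → C = (6, -1/3)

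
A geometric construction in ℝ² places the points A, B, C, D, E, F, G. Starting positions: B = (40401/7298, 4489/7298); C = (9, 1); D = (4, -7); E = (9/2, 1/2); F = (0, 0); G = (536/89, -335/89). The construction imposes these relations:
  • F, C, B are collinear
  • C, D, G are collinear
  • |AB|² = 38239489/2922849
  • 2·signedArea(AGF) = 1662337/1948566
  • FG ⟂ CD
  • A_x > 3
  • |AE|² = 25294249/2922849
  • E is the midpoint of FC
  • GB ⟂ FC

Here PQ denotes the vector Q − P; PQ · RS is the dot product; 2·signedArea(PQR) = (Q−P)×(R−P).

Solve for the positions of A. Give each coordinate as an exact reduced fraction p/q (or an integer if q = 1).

1. A_x = 69593/21894  [line -335/89·x + -536/89·y + -1662337/1948566 = 0 ∩ |AE|² = 25294249/2922849]
2. A_y = -46597/21894  [line -335/89·x + -536/89·y + -1662337/1948566 = 0 ∩ |AE|² = 25294249/2922849]
   → A = (69593/21894, -46597/21894)

A = (69593/21894, -46597/21894)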